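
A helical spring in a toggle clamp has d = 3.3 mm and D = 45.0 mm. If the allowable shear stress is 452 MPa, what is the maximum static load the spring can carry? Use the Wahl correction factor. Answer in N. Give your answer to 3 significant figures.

C = D/d = 45.0/3.3 = 13.6364
K_W = (4C−1)/(4C−4) + 0.615/C = 53.545/50.545 + 0.0451 = 1.1045
τ_max = K·8FD/(πd³) → F_max = τ_allow·πd³/(8DK)
F_max = 452·π·3.3³/(8·45.0·1.1045) = 51031/397.6 = 128.35 N

128 N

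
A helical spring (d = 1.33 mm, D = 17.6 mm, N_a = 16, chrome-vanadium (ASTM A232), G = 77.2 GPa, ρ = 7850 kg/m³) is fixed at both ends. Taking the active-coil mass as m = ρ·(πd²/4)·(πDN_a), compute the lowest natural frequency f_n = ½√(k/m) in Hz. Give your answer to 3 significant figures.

94.7 Hz

k = Gd⁴/(8D³N_a) = (77.2×10³)(1.33⁴)/(8·17.6³·16) = 0.34616 N/mm = 346.16 N/m
Wire length L = πDN_a = π·17.6·16 = 884.67 mm
m = ρ·(πd²/4)·L = 7850 × 1.3893×10⁻⁶ m² × 0.88467 m = 0.0096482 kg
f_n = ½√(k/m) = 0.5·√(346.16/0.0096482) = 0.5·√(35878) = 94.708 Hz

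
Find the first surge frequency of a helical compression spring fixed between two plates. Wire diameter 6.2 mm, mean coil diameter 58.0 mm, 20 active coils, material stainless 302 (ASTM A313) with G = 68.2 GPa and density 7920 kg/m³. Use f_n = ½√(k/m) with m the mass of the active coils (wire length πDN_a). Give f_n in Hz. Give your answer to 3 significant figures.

30.4 Hz

k = Gd⁴/(8D³N_a) = (68.2×10³)(6.2⁴)/(8·58.0³·20) = 3.2281 N/mm = 3228.1 N/m
Wire length L = πDN_a = π·58.0·20 = 3644.2 mm
m = ρ·(πd²/4)·L = 7920 × 30.191×10⁻⁶ m² × 3.6442 m = 0.87138 kg
f_n = ½√(k/m) = 0.5·√(3228.1/0.87138) = 0.5·√(3704.6) = 30.433 Hz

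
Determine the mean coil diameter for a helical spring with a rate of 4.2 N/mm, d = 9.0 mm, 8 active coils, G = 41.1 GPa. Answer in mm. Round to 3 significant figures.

D = (Gd⁴/(8N_a·k))^(1/3) = (41.1×10³·9.0⁴/(8·8·4.2))^(1/3)
  = (1.00319e+06)^(1/3) = 100.1062 mm

100 mm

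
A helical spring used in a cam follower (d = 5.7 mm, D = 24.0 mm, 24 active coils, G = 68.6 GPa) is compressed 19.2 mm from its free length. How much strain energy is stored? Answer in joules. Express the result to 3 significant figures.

5.03 J

k = Gd⁴/(8D³N_a) = (68.6×10³)(5.7⁴)/(8·24.0³·24) = 27.283 N/mm
U = ½kδ² = 0.5 × 27.283 × 19.2² = 5028.8 N·mm = 5.0288 J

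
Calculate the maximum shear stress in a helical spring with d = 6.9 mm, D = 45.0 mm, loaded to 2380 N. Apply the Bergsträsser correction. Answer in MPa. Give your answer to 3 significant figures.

Spring index C = D/d = 45.0/6.9 = 6.5217
K_B = (4C+2)/(4C−3) = 28.087/23.087 = 1.2166
τ₀ = 8FD/(πd³) = 8·2380·45.0/(π·6.9³) = 856800/1032 = 830.2 MPa
τ_max = K·τ₀ = 1.2166 × 830.2 = 1010 MPa

1010 MPa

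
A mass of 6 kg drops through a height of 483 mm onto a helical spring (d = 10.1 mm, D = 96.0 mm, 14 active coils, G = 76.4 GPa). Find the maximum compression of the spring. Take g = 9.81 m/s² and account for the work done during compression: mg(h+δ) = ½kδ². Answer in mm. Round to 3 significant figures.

91.8 mm

k = Gd⁴/(8D³N_a) = (76.4×10³)(10.1⁴)/(8·96.0³·14) = 8.0232 N/mm
W = mg = 6 × 9.81 = 58.86 N
½kδ² − Wδ − Wh = 0 → δ = (W + √(W² + 2kWh))/k
δ = (58.86 + √(3464.5 + 456189))/8.0232 = (58.86 + 677.98)/8.0232 = 91.838 mm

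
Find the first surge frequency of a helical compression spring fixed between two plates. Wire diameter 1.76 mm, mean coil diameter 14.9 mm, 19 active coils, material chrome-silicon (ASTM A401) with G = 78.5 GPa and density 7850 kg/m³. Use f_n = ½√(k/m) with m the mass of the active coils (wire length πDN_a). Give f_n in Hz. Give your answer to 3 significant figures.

148 Hz

k = Gd⁴/(8D³N_a) = (78.5×10³)(1.76⁴)/(8·14.9³·19) = 1.498 N/mm = 1498 N/m
Wire length L = πDN_a = π·14.9·19 = 889.38 mm
m = ρ·(πd²/4)·L = 7850 × 2.4328×10⁻⁶ m² × 0.88938 m = 0.016985 kg
f_n = ½√(k/m) = 0.5·√(1498/0.016985) = 0.5·√(88195) = 148.49 Hz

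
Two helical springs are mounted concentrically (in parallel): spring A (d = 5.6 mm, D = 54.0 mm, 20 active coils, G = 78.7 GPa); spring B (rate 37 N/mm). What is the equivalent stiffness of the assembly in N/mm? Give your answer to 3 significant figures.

40.1 N/mm

k_A = Gd⁴/(8D³N_a) = (78.7×10³)(5.6⁴)/(8·54.0³·20) = 3.072 N/mm
Parallel: k_eq = 3.072 + 37 = 40.072 N/mm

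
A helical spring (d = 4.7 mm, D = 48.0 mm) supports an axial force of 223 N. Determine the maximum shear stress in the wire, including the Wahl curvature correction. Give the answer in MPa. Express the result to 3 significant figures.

300 MPa

Spring index C = D/d = 48.0/4.7 = 10.2128
K_W = (4C−1)/(4C−4) + 0.615/C = 39.851/36.851 + 0.0602 = 1.1416
τ₀ = 8FD/(πd³) = 8·223·48.0/(π·4.7³) = 85632/326.17 = 262.54 MPa
τ_max = K·τ₀ = 1.1416 × 262.54 = 299.72 MPa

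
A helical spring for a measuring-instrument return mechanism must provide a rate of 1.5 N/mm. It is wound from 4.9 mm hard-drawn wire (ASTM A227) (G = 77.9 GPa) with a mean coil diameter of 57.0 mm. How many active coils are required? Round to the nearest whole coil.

N_a = Gd⁴/(8D³k) = (77.9×10³ × 4.9⁴)/(8 × 57.0³ × 1.5)
    = 4.49078e+07 / 2.22232e+06 = 20.21 → 20 coils

20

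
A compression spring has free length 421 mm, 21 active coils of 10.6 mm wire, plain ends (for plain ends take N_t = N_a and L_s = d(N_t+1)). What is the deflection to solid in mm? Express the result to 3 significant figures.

N_t = 21; L_s = 10.6·22 = 233.2 mm
δ_solid = L₀ − L_s = 421 − 233.2 = 187.8 mm

188 mm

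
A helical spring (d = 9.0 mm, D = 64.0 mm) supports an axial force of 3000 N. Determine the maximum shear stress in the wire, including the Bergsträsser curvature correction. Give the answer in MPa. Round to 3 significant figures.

Spring index C = D/d = 64.0/9.0 = 7.1111
K_B = (4C+2)/(4C−3) = 30.444/25.444 = 1.1965
τ₀ = 8FD/(πd³) = 8·3000·64.0/(π·9.0³) = 1.536e+06/2290.2 = 670.68 MPa
τ_max = K·τ₀ = 1.1965 × 670.68 = 802.47 MPa

802 MPa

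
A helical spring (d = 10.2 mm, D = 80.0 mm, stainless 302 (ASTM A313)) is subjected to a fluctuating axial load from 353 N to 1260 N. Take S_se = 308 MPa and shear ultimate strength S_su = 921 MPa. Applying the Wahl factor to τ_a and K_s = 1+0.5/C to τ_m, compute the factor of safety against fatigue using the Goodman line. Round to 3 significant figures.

1.94

C = D/d = 80.0/10.2 = 7.8431; K_W = (4C−1)/(4C−4)+0.615/C = 1.1880; K_s = 1+0.5/C = 1.0637
F_a = (F_max−F_min)/2 = 453.5 N; F_m = (F_max+F_min)/2 = 806.5 N
τ_a = K_W·8F_aD/(πd³) = 1.1880 × 87.058 = 103.43 MPa
τ_m = K_s·8F_mD/(πd³) = 1.0637 × 154.82 = 164.69 MPa
Goodman: 1/n_f = τ_a/S_se + τ_m/S_su = 103.43/308 + 164.69/921 = 0.33580 + 0.17882 = 0.51462
n_f = 1/0.51462 = 1.943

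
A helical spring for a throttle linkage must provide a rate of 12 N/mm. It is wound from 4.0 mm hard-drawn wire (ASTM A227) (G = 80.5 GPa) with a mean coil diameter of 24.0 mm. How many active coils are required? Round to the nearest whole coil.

N_a = Gd⁴/(8D³k) = (80.5×10³ × 4.0⁴)/(8 × 24.0³ × 12)
    = 2.0608e+07 / 1.3271e+06 = 15.53 → 16 coils

16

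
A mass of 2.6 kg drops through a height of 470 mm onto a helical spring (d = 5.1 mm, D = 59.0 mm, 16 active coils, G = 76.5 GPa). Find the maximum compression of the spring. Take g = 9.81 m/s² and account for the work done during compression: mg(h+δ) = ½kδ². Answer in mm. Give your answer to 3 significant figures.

k = Gd⁴/(8D³N_a) = (76.5×10³)(5.1⁴)/(8·59.0³·16) = 1.9687 N/mm
W = mg = 2.6 × 9.81 = 25.506 N
½kδ² − Wδ − Wh = 0 → δ = (W + √(W² + 2kWh))/k
δ = (25.506 + √(650.56 + 47200.5))/1.9687 = (25.506 + 218.75)/1.9687 = 124.07 mm

124 mm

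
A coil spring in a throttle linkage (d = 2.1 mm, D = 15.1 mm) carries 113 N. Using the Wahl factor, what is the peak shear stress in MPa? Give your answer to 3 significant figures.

Spring index C = D/d = 15.1/2.1 = 7.1905
K_W = (4C−1)/(4C−4) + 0.615/C = 27.762/24.762 + 0.0855 = 1.2067
τ₀ = 8FD/(πd³) = 8·113·15.1/(π·2.1³) = 13650.4/29.094 = 469.18 MPa
τ_max = K·τ₀ = 1.2067 × 469.18 = 566.15 MPa

566 MPa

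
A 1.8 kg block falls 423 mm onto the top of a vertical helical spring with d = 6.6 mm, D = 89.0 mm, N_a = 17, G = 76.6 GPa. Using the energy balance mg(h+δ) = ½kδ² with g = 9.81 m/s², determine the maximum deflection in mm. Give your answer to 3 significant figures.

112 mm

k = Gd⁴/(8D³N_a) = (76.6×10³)(6.6⁴)/(8·89.0³·17) = 1.516 N/mm
W = mg = 1.8 × 9.81 = 17.658 N
½kδ² − Wδ − Wh = 0 → δ = (W + √(W² + 2kWh))/k
δ = (17.658 + √(311.8 + 22646.8))/1.516 = (17.658 + 151.52)/1.516 = 111.6 mm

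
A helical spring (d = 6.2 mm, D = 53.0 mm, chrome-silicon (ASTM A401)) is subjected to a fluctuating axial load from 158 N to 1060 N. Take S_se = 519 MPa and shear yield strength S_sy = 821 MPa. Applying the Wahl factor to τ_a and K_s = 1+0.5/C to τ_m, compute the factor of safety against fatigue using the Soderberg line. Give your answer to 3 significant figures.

0.979

C = D/d = 53.0/6.2 = 8.5484; K_W = (4C−1)/(4C−4)+0.615/C = 1.1713; K_s = 1+0.5/C = 1.0585
F_a = (F_max−F_min)/2 = 451 N; F_m = (F_max+F_min)/2 = 609 N
τ_a = K_W·8F_aD/(πd³) = 1.1713 × 255.4 = 299.15 MPa
τ_m = K_s·8F_mD/(πd³) = 1.0585 × 344.87 = 365.04 MPa
Soderberg: 1/n_f = τ_a/S_se + τ_m/S_sy = 299.15/519 + 365.04/821 = 0.57639 + 0.44463 = 1.021
n_f = 1/1.021 = 0.9794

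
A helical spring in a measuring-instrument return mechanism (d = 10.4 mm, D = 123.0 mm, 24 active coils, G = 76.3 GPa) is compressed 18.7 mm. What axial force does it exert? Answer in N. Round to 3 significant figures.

46.7 N

k = Gd⁴/(8D³N_a) = (76.3×10³)(10.4⁴)/(8·123.0³·24) = 2.4983 N/mm
F = k·δ = 2.4983 × 18.7 = 46.718 N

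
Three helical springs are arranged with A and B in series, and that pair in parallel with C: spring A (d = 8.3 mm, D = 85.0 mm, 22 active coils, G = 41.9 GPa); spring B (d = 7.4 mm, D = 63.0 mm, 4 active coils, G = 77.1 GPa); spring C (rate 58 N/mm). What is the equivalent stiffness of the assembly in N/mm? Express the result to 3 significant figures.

59.7 N/mm

k_A = Gd⁴/(8D³N_a) = (41.9×10³)(8.3⁴)/(8·85.0³·22) = 1.8397 N/mm
k_B = Gd⁴/(8D³N_a) = (77.1×10³)(7.4⁴)/(8·63.0³·4) = 28.894 N/mm
Springs A,B series: k_AB = 1/(1/1.8397+1/28.894) = 1.7296 N/mm; parallel with C: k_eq = 1.7296+58 = 59.73 N/mm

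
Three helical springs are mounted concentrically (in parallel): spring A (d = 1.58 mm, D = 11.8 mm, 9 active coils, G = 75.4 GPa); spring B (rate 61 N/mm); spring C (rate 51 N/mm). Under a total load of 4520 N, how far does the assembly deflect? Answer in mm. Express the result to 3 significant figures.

k_A = Gd⁴/(8D³N_a) = (75.4×10³)(1.58⁴)/(8·11.8³·9) = 3.9721 N/mm
Parallel: k_eq = 3.9721 + 61 + 51 = 115.97 N/mm
δ = F/k_eq = 4520/115.97 = 38.975 mm

39.0 mm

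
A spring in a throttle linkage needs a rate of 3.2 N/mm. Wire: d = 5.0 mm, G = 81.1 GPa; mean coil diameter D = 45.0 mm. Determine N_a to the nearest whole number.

22

N_a = Gd⁴/(8D³k) = (81.1×10³ × 5.0⁴)/(8 × 45.0³ × 3.2)
    = 5.06875e+07 / 2.3328e+06 = 21.73 → 22 coils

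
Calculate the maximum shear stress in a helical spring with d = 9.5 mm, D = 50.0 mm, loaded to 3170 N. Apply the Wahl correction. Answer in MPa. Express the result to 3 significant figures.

Spring index C = D/d = 50.0/9.5 = 5.2632
K_W = (4C−1)/(4C−4) + 0.615/C = 20.053/17.053 + 0.1168 = 1.2928
τ₀ = 8FD/(πd³) = 8·3170·50.0/(π·9.5³) = 1.268e+06/2693.5 = 470.76 MPa
τ_max = K·τ₀ = 1.2928 × 470.76 = 608.59 MPa

609 MPa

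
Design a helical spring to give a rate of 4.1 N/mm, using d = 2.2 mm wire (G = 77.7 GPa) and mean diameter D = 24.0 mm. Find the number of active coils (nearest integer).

4

N_a = Gd⁴/(8D³k) = (77.7×10³ × 2.2⁴)/(8 × 24.0³ × 4.1)
    = 1.82017e+06 / 453427 = 4.014 → 4 coils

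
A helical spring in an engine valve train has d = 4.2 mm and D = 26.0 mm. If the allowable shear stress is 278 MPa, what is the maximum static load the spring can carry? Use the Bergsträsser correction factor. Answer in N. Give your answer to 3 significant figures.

C = D/d = 26.0/4.2 = 6.1905
K_B = (4C+2)/(4C−3) = 26.762/21.762 = 1.2298
τ_max = K·8FD/(πd³) → F_max = τ_allow·πd³/(8DK)
F_max = 278·π·4.2³/(8·26.0·1.2298) = 64706/255.79 = 252.96 N

253 N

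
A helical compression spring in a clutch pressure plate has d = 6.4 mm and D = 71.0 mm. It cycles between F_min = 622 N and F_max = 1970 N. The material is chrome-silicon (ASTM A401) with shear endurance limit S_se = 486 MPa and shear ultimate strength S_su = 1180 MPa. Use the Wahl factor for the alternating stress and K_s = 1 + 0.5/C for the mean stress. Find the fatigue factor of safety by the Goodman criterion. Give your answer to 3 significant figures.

C = D/d = 71.0/6.4 = 11.0938; K_W = (4C−1)/(4C−4)+0.615/C = 1.1297; K_s = 1+0.5/C = 1.0451
F_a = (F_max−F_min)/2 = 674 N; F_m = (F_max+F_min)/2 = 1296 N
τ_a = K_W·8F_aD/(πd³) = 1.1297 × 464.86 = 525.17 MPa
τ_m = K_s·8F_mD/(πd³) = 1.0451 × 893.85 = 934.13 MPa
Goodman: 1/n_f = τ_a/S_se + τ_m/S_su = 525.17/486 + 934.13/1180 = 1.08059 + 0.79164 = 1.8722
n_f = 1/1.8722 = 0.5341

0.534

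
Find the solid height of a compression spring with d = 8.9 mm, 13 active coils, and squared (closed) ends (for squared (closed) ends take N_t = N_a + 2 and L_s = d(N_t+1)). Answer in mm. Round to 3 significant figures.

squared (closed) ends: N_t = N_a + 2 = 13 + 2 = 15
L_s = d·(N_t+1) = 8.9 × 16 = 142.4 mm

142 mm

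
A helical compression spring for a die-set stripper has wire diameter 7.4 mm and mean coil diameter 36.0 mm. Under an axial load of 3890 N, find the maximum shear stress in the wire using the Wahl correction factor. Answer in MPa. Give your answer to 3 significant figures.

1160 MPa

Spring index C = D/d = 36.0/7.4 = 4.8649
K_W = (4C−1)/(4C−4) + 0.615/C = 18.459/15.459 + 0.1264 = 1.3205
τ₀ = 8FD/(πd³) = 8·3890·36.0/(π·7.4³) = 1.12032e+06/1273 = 880.03 MPa
τ_max = K·τ₀ = 1.3205 × 880.03 = 1162.1 MPa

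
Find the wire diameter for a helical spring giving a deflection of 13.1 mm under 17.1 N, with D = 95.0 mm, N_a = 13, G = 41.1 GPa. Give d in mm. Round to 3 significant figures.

7.29 mm

Required rate k = F/δ = 17.1/13.1 = 1.3053 N/mm
d = (8D³N_a·k / G)^(1/4) = (8·95.0³·13·1.3053 / (41.1×10³))^0.25
  = (2832)^0.25 = 7.2949 mm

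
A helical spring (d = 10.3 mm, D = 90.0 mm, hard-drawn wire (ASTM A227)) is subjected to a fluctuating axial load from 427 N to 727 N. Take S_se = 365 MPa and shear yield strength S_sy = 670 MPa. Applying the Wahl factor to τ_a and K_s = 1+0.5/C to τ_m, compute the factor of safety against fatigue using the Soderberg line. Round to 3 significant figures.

C = D/d = 90.0/10.3 = 8.7379; K_W = (4C−1)/(4C−4)+0.615/C = 1.1673; K_s = 1+0.5/C = 1.0572
F_a = (F_max−F_min)/2 = 150 N; F_m = (F_max+F_min)/2 = 577 N
τ_a = K_W·8F_aD/(πd³) = 1.1673 × 31.46 = 36.724 MPa
τ_m = K_s·8F_mD/(πd³) = 1.0572 × 121.02 = 127.94 MPa
Soderberg: 1/n_f = τ_a/S_se + τ_m/S_sy = 36.724/365 + 127.94/670 = 0.10061 + 0.19096 = 0.29157
n_f = 1/0.29157 = 3.43

3.43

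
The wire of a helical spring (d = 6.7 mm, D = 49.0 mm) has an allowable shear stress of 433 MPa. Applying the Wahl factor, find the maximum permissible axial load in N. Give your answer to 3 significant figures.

C = D/d = 49.0/6.7 = 7.3134
K_W = (4C−1)/(4C−4) + 0.615/C = 28.254/25.254 + 0.0841 = 1.2029
τ_max = K·8FD/(πd³) → F_max = τ_allow·πd³/(8DK)
F_max = 433·π·6.7³/(8·49.0·1.2029) = 4.0913e+05/471.53 = 867.66 N

868 N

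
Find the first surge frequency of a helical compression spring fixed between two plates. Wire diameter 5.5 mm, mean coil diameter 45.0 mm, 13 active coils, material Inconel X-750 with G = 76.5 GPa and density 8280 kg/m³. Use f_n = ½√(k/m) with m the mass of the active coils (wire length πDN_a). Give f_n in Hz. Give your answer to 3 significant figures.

71.5 Hz

k = Gd⁴/(8D³N_a) = (76.5×10³)(5.5⁴)/(8·45.0³·13) = 7.3865 N/mm = 7386.5 N/m
Wire length L = πDN_a = π·45.0·13 = 1837.8 mm
m = ρ·(πd²/4)·L = 8280 × 23.758×10⁻⁶ m² × 1.8378 m = 0.36154 kg
f_n = ½√(k/m) = 0.5·√(7386.5/0.36154) = 0.5·√(20431) = 71.469 Hz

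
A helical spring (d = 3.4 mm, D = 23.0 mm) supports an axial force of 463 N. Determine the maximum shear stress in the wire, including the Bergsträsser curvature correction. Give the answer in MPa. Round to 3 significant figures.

833 MPa

Spring index C = D/d = 23.0/3.4 = 6.7647
K_B = (4C+2)/(4C−3) = 29.059/24.059 = 1.2078
τ₀ = 8FD/(πd³) = 8·463·23.0/(π·3.4³) = 85192/123.48 = 689.94 MPa
τ_max = K·τ₀ = 1.2078 × 689.94 = 833.33 MPa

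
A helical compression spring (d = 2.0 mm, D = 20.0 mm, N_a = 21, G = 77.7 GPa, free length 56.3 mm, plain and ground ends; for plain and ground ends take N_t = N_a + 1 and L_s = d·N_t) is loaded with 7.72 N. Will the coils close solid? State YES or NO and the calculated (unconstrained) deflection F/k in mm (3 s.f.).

NO, δ = 8.35 mm

k = Gd⁴/(8D³N_a) = (77.7×10³)(2.0⁴)/(8·20.0³·21) = 0.925 N/mm
N_t = 22; L_s = 2.0·22 = 44 mm; δ_solid = L₀ − L_s = 56.3 − 44 = 12.3 mm
δ = F/k = 7.72/0.925 = 8.3459 mm
δ < δ_solid → spring does not go solid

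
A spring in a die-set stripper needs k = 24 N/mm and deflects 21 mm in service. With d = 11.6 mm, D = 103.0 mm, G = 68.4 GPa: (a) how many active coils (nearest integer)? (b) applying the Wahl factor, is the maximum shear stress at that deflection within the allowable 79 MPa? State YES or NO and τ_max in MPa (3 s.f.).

N_a = Gd⁴/(8D³k) = (68.4×10³)(11.6⁴)/(8·103.0³·24) = 5.903 → N_a = 6
Actual rate k = Gd⁴/(8D³·6) = 23.612 N/mm
Working load F = kδ = 23.612·21 = 495.85 N
C = 103.0/11.6 = 8.8793; K_W = (4C−1)/(4C−4)+0.615/C = 1.1644
τ_max = K_W·8FD/(πd³) = 1.1644·83.322 = 97.024 MPa
τ_max > 79 MPa → exceeds allowable

(a) 6 coils; (b) NO, τ_max = 97.0 MPa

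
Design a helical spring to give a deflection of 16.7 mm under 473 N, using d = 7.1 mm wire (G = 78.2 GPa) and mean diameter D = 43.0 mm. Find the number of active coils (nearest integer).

Required rate k = F/δ = 473/16.7 = 28.323 N/mm
N_a = Gd⁴/(8D³k) = (78.2×10³ × 7.1⁴)/(8 × 43.0³ × 28.323)
    = 1.98719e+08 / 1.80152e+07 = 11.03 → 11 coils

11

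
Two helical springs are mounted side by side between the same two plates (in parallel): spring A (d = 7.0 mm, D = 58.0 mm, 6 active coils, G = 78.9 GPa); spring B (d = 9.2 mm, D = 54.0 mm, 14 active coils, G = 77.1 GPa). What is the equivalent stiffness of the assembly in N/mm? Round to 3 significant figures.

51.5 N/mm

k_A = Gd⁴/(8D³N_a) = (78.9×10³)(7.0⁴)/(8·58.0³·6) = 20.228 N/mm
k_B = Gd⁴/(8D³N_a) = (77.1×10³)(9.2⁴)/(8·54.0³·14) = 31.319 N/mm
Parallel: k_eq = 20.228 + 31.319 = 51.546 N/mm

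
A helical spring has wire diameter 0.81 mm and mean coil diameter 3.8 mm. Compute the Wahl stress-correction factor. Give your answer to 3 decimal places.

1.334

C = D/d = 3.8/0.81 = 4.6914
K_W = (4C−1)/(4C−4) + 0.615/C = 17.765/14.765 + 0.1311 = 1.3343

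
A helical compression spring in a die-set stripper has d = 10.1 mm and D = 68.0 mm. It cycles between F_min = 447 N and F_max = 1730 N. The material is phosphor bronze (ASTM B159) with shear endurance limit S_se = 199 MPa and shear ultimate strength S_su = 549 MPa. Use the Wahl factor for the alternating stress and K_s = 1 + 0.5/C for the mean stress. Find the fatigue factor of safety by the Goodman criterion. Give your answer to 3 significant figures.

C = D/d = 68.0/10.1 = 6.7327; K_W = (4C−1)/(4C−4)+0.615/C = 1.2222; K_s = 1+0.5/C = 1.0743
F_a = (F_max−F_min)/2 = 641.5 N; F_m = (F_max+F_min)/2 = 1088.5 N
τ_a = K_W·8F_aD/(πd³) = 1.2222 × 107.82 = 131.77 MPa
τ_m = K_s·8F_mD/(πd³) = 1.0743 × 182.94 = 196.53 MPa
Goodman: 1/n_f = τ_a/S_se + τ_m/S_su = 131.77/199 + 196.53/549 = 0.66216 + 0.35797 = 1.0201
n_f = 1/1.0201 = 0.9803

0.980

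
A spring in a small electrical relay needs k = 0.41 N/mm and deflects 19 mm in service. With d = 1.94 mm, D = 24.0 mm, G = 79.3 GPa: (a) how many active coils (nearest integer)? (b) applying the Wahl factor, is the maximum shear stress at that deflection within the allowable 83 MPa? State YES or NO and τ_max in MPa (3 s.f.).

(a) 25 coils; (b) YES, τ_max = 72.1 MPa

N_a = Gd⁴/(8D³k) = (79.3×10³)(1.94⁴)/(8·24.0³·0.41) = 24.77 → N_a = 25
Actual rate k = Gd⁴/(8D³·25) = 0.40627 N/mm
Working load F = kδ = 0.40627·19 = 7.7192 N
C = 24.0/1.94 = 12.3711; K_W = (4C−1)/(4C−4)+0.615/C = 1.1157
τ_max = K_W·8FD/(πd³) = 1.1157·64.612 = 72.086 MPa
τ_max ≤ 83 MPa → acceptable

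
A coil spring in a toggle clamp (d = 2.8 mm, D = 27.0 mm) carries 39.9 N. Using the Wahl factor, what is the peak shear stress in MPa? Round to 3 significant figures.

Spring index C = D/d = 27.0/2.8 = 9.6429
K_W = (4C−1)/(4C−4) + 0.615/C = 37.571/34.571 + 0.0638 = 1.1506
τ₀ = 8FD/(πd³) = 8·39.9·27.0/(π·2.8³) = 8618.4/68.964 = 124.97 MPa
τ_max = K·τ₀ = 1.1506 × 124.97 = 143.78 MPa

144 MPa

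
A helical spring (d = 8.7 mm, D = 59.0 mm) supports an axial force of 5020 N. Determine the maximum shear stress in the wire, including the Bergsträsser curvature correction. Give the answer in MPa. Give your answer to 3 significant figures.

Spring index C = D/d = 59.0/8.7 = 6.7816
K_B = (4C+2)/(4C−3) = 29.126/24.126 = 1.2072
τ₀ = 8FD/(πd³) = 8·5020·59.0/(π·8.7³) = 2.36944e+06/2068.7 = 1145.3 MPa
τ_max = K·τ₀ = 1.2072 × 1145.3 = 1382.7 MPa

1380 MPa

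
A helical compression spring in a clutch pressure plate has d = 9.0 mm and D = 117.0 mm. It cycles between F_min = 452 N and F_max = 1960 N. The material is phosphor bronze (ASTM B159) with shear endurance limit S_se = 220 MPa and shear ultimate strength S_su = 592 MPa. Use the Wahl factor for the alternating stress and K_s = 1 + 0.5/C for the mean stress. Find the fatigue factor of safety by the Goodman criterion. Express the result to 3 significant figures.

C = D/d = 117.0/9.0 = 13.0000; K_W = (4C−1)/(4C−4)+0.615/C = 1.1098; K_s = 1+0.5/C = 1.0385
F_a = (F_max−F_min)/2 = 754 N; F_m = (F_max+F_min)/2 = 1206 N
τ_a = K_W·8F_aD/(πd³) = 1.1098 × 308.16 = 341.99 MPa
τ_m = K_s·8F_mD/(πd³) = 1.0385 × 492.89 = 511.84 MPa
Goodman: 1/n_f = τ_a/S_se + τ_m/S_su = 341.99/220 + 511.84/592 = 1.55451 + 0.86460 = 2.4191
n_f = 1/2.4191 = 0.4134

0.413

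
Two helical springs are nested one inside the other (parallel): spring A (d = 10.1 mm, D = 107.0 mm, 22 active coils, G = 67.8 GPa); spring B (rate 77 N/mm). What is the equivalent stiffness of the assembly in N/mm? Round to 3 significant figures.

k_A = Gd⁴/(8D³N_a) = (67.8×10³)(10.1⁴)/(8·107.0³·22) = 3.2723 N/mm
Parallel: k_eq = 3.2723 + 77 = 80.272 N/mm

80.3 N/mm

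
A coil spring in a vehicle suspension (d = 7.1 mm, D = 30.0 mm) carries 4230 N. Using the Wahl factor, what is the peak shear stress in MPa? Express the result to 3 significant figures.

Spring index C = D/d = 30.0/7.1 = 4.2254
K_W = (4C−1)/(4C−4) + 0.615/C = 15.901/12.901 + 0.1455 = 1.3781
τ₀ = 8FD/(πd³) = 8·4230·30.0/(π·7.1³) = 1.0152e+06/1124.4 = 902.87 MPa
τ_max = K·τ₀ = 1.3781 × 902.87 = 1244.2 MPa

1240 MPa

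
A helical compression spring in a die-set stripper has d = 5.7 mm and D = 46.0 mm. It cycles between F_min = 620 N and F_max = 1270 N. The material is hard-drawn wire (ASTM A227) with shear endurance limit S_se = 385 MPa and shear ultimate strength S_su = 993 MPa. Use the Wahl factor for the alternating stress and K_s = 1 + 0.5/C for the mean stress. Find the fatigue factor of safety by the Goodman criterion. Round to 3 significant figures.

C = D/d = 46.0/5.7 = 8.0702; K_W = (4C−1)/(4C−4)+0.615/C = 1.1823; K_s = 1+0.5/C = 1.0620
F_a = (F_max−F_min)/2 = 325 N; F_m = (F_max+F_min)/2 = 945 N
τ_a = K_W·8F_aD/(πd³) = 1.1823 × 205.57 = 243.04 MPa
τ_m = K_s·8F_mD/(πd³) = 1.0620 × 597.73 = 634.76 MPa
Goodman: 1/n_f = τ_a/S_se + τ_m/S_su = 243.04/385 + 634.76/993 = 0.63127 + 0.63924 = 1.2705
n_f = 1/1.2705 = 0.7871

0.787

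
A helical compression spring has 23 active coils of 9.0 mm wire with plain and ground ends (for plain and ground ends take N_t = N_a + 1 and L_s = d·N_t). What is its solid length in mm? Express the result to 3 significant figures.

216 mm

plain and ground ends: N_t = N_a + 1 = 23 + 1 = 24
L_s = d·N_t = 9.0 × 24 = 216 mm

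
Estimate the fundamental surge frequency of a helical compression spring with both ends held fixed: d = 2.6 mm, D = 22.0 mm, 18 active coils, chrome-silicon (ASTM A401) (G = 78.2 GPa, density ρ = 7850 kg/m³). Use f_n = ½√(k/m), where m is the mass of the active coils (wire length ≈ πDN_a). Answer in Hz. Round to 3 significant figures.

106 Hz

k = Gd⁴/(8D³N_a) = (78.2×10³)(2.6⁴)/(8·22.0³·18) = 2.3306 N/mm = 2330.6 N/m
Wire length L = πDN_a = π·22.0·18 = 1244.1 mm
m = ρ·(πd²/4)·L = 7850 × 5.3093×10⁻⁶ m² × 1.2441 m = 0.05185 kg
f_n = ½√(k/m) = 0.5·√(2330.6/0.05185) = 0.5·√(44949) = 106.01 Hz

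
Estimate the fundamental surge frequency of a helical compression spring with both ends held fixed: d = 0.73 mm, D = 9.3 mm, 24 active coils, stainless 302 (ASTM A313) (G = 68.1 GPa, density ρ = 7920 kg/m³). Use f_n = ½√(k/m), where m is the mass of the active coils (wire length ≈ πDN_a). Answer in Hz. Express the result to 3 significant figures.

116 Hz

k = Gd⁴/(8D³N_a) = (68.1×10³)(0.73⁴)/(8·9.3³·24) = 0.12522 N/mm = 125.22 N/m
Wire length L = πDN_a = π·9.3·24 = 701.2 mm
m = ρ·(πd²/4)·L = 7920 × 0.41854×10⁻⁶ m² × 0.7012 m = 0.0023244 kg
f_n = ½√(k/m) = 0.5·√(125.22/0.0023244) = 0.5·√(53875) = 116.05 Hz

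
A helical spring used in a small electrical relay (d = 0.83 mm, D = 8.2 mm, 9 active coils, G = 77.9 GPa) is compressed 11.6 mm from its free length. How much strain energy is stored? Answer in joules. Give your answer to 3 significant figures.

k = Gd⁴/(8D³N_a) = (77.9×10³)(0.83⁴)/(8·8.2³·9) = 0.93127 N/mm
U = ½kδ² = 0.5 × 0.93127 × 11.6² = 62.656 N·mm = 0.062656 J

0.0627 J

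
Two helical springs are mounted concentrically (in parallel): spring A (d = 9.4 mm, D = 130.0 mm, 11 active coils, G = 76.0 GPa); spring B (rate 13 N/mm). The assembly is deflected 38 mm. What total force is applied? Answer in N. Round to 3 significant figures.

611 N

k_A = Gd⁴/(8D³N_a) = (76.0×10³)(9.4⁴)/(8·130.0³·11) = 3.0691 N/mm
Parallel: k_eq = 3.0691 + 13 = 16.069 N/mm
F = k_eq·δ = 16.069·38 = 610.63 N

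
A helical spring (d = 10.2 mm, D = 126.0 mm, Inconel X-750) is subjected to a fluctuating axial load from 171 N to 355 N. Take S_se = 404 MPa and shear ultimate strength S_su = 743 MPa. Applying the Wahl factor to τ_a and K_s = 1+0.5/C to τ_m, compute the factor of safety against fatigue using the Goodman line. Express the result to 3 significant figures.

C = D/d = 126.0/10.2 = 12.3529; K_W = (4C−1)/(4C−4)+0.615/C = 1.1158; K_s = 1+0.5/C = 1.0405
F_a = (F_max−F_min)/2 = 92 N; F_m = (F_max+F_min)/2 = 263 N
τ_a = K_W·8F_aD/(πd³) = 1.1158 × 27.816 = 31.039 MPa
τ_m = K_s·8F_mD/(πd³) = 1.0405 × 79.518 = 82.737 MPa
Goodman: 1/n_f = τ_a/S_se + τ_m/S_su = 31.039/404 + 82.737/743 = 0.07683 + 0.11135 = 0.18818
n_f = 1/0.18818 = 5.314

5.31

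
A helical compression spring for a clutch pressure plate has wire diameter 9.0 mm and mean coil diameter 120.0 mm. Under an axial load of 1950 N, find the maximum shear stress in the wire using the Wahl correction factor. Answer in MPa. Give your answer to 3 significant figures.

905 MPa

Spring index C = D/d = 120.0/9.0 = 13.3333
K_W = (4C−1)/(4C−4) + 0.615/C = 52.333/49.333 + 0.0461 = 1.1069
τ₀ = 8FD/(πd³) = 8·1950·120.0/(π·9.0³) = 1.872e+06/2290.2 = 817.39 MPa
τ_max = K·τ₀ = 1.1069 × 817.39 = 904.8 MPa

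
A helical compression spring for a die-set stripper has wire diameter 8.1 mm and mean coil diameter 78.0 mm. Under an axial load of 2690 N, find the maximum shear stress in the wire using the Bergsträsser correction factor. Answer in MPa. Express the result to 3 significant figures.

Spring index C = D/d = 78.0/8.1 = 9.6296
K_B = (4C+2)/(4C−3) = 40.519/35.519 = 1.1408
τ₀ = 8FD/(πd³) = 8·2690·78.0/(π·8.1³) = 1.67856e+06/1669.6 = 1005.4 MPa
τ_max = K·τ₀ = 1.1408 × 1005.4 = 1146.9 MPa

1150 MPa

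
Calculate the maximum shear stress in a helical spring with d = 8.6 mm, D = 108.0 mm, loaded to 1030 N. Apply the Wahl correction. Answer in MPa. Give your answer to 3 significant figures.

496 MPa

Spring index C = D/d = 108.0/8.6 = 12.5581
K_W = (4C−1)/(4C−4) + 0.615/C = 49.233/46.233 + 0.0490 = 1.1139
τ₀ = 8FD/(πd³) = 8·1030·108.0/(π·8.6³) = 889920/1998.2 = 445.35 MPa
τ_max = K·τ₀ = 1.1139 × 445.35 = 496.06 MPa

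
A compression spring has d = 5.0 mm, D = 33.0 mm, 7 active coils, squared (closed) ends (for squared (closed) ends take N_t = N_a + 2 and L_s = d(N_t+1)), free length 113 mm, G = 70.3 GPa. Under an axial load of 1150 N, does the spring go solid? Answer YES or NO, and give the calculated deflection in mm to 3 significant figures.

k = Gd⁴/(8D³N_a) = (70.3×10³)(5.0⁴)/(8·33.0³·7) = 21.833 N/mm
N_t = 9; L_s = 5.0·10 = 50 mm; δ_solid = L₀ − L_s = 113 − 50 = 63 mm
δ = F/k = 1150/21.833 = 52.674 mm
δ < δ_solid → spring does not go solid

NO, δ = 52.7 mm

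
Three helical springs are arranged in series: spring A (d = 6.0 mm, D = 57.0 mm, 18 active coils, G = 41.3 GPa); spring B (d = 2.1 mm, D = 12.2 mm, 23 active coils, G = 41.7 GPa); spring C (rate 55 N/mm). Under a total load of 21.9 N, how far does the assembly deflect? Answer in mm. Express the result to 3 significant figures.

k_A = Gd⁴/(8D³N_a) = (41.3×10³)(6.0⁴)/(8·57.0³·18) = 2.0071 N/mm
k_B = Gd⁴/(8D³N_a) = (41.7×10³)(2.1⁴)/(8·12.2³·23) = 2.4273 N/mm
Series: 1/k_eq = 1/2.0071 + 1/2.4273 + 1/55 = 0.9284; k_eq = 1.0771 N/mm
δ = F/k_eq = 21.9/1.0771 = 20.332 mm

20.3 mm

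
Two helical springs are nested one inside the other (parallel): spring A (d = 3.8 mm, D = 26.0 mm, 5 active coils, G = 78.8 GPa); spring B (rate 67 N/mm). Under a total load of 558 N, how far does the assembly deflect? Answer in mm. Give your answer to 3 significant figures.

6.17 mm

k_A = Gd⁴/(8D³N_a) = (78.8×10³)(3.8⁴)/(8·26.0³·5) = 23.371 N/mm
Parallel: k_eq = 23.371 + 67 = 90.371 N/mm
δ = F/k_eq = 558/90.371 = 6.1745 mm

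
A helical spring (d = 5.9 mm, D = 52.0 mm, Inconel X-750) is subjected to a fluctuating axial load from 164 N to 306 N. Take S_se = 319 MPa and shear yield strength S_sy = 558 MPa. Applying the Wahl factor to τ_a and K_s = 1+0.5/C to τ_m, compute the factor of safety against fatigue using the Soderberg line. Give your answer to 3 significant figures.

C = D/d = 52.0/5.9 = 8.8136; K_W = (4C−1)/(4C−4)+0.615/C = 1.1658; K_s = 1+0.5/C = 1.0567
F_a = (F_max−F_min)/2 = 71 N; F_m = (F_max+F_min)/2 = 235 N
τ_a = K_W·8F_aD/(πd³) = 1.1658 × 45.777 = 53.365 MPa
τ_m = K_s·8F_mD/(πd³) = 1.0567 × 151.51 = 160.11 MPa
Soderberg: 1/n_f = τ_a/S_se + τ_m/S_sy = 53.365/319 + 160.11/558 = 0.16729 + 0.28694 = 0.45422
n_f = 1/0.45422 = 2.202

2.20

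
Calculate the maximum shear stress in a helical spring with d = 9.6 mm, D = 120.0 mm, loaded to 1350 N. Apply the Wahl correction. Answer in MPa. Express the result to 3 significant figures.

520 MPa

Spring index C = D/d = 120.0/9.6 = 12.5000
K_W = (4C−1)/(4C−4) + 0.615/C = 49.000/46.000 + 0.0492 = 1.1144
τ₀ = 8FD/(πd³) = 8·1350·120.0/(π·9.6³) = 1.296e+06/2779.5 = 466.27 MPa
τ_max = K·τ₀ = 1.1144 × 466.27 = 519.62 MPa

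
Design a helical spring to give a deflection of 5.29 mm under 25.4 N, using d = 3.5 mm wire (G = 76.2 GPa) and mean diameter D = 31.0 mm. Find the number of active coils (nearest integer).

10

Required rate k = F/δ = 25.4/5.29 = 4.8015 N/mm
N_a = Gd⁴/(8D³k) = (76.2×10³ × 3.5⁴)/(8 × 31.0³ × 4.8015)
    = 1.14348e+07 / 1.14433e+06 = 9.992 → 10 coils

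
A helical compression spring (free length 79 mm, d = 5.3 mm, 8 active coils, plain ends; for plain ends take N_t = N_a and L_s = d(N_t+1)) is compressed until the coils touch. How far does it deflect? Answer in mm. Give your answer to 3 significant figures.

31.3 mm

N_t = 8; L_s = 5.3·9 = 47.7 mm
δ_solid = L₀ − L_s = 79 − 47.7 = 31.3 mm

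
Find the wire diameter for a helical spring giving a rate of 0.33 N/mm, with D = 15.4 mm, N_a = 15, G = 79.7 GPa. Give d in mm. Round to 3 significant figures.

d = (8D³N_a·k / G)^(1/4) = (8·15.4³·15·0.33 / (79.7×10³))^0.25
  = (1.8147)^0.25 = 1.1606 mm

1.16 mm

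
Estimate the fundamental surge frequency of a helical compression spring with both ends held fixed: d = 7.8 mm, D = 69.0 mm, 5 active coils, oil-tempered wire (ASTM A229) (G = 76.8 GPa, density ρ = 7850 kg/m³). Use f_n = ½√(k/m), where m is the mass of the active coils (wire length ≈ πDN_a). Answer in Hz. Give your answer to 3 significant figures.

k = Gd⁴/(8D³N_a) = (76.8×10³)(7.8⁴)/(8·69.0³·5) = 21.634 N/mm = 21634 N/m
Wire length L = πDN_a = π·69.0·5 = 1083.8 mm
m = ρ·(πd²/4)·L = 7850 × 47.784×10⁻⁶ m² × 1.0838 m = 0.40655 kg
f_n = ½√(k/m) = 0.5·√(21634/0.40655) = 0.5·√(53213) = 115.34 Hz

115 Hz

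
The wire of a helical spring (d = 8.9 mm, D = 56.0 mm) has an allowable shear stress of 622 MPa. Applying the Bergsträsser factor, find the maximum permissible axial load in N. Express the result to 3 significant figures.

2510 N

C = D/d = 56.0/8.9 = 6.2921
K_B = (4C+2)/(4C−3) = 27.169/22.169 = 1.2255
τ_max = K·8FD/(πd³) → F_max = τ_allow·πd³/(8DK)
F_max = 622·π·8.9³/(8·56.0·1.2255) = 1.3776e+06/549.04 = 2509 N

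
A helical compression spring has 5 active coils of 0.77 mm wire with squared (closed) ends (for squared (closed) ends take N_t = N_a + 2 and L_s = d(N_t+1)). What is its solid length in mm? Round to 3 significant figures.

squared (closed) ends: N_t = N_a + 2 = 5 + 2 = 7
L_s = d·(N_t+1) = 0.77 × 8 = 6.16 mm

6.16 mm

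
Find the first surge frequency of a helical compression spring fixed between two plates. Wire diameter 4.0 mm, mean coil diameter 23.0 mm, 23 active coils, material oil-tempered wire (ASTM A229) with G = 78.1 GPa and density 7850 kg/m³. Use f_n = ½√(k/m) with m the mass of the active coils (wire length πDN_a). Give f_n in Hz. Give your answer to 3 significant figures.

117 Hz

k = Gd⁴/(8D³N_a) = (78.1×10³)(4.0⁴)/(8·23.0³·23) = 8.9308 N/mm = 8930.8 N/m
Wire length L = πDN_a = π·23.0·23 = 1661.9 mm
m = ρ·(πd²/4)·L = 7850 × 12.566×10⁻⁶ m² × 1.6619 m = 0.16394 kg
f_n = ½√(k/m) = 0.5·√(8930.8/0.16394) = 0.5·√(54476) = 116.7 Hz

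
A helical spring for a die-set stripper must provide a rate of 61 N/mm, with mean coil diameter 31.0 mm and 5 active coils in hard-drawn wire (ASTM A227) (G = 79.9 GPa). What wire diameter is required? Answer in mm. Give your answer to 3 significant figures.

d = (8D³N_a·k / G)^(1/4) = (8·31.0³·5·61 / (79.9×10³))^0.25
  = (909.76)^0.25 = 5.4920 mm

5.49 mm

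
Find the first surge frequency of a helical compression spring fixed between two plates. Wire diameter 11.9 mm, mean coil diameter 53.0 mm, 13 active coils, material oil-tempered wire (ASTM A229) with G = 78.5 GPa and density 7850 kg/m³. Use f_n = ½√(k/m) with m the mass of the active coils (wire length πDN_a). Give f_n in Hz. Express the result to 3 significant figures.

116 Hz

k = Gd⁴/(8D³N_a) = (78.5×10³)(11.9⁴)/(8·53.0³·13) = 101.67 N/mm = 1.0167e+05 N/m
Wire length L = πDN_a = π·53.0·13 = 2164.6 mm
m = ρ·(πd²/4)·L = 7850 × 111.22×10⁻⁶ m² × 2.1646 m = 1.8898 kg
f_n = ½√(k/m) = 0.5·√(1.0167e+05/1.8898) = 0.5·√(53799) = 115.97 Hz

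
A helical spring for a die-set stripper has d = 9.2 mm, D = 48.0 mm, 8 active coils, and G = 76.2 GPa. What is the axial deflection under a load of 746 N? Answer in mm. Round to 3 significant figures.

9.67 mm

k = Gd⁴/(8D³N_a) = (76.2×10³)(9.2⁴)/(8·48.0³·8) = 77.126 N/mm
δ = F/k = 746 / 77.126 = 9.6724 mm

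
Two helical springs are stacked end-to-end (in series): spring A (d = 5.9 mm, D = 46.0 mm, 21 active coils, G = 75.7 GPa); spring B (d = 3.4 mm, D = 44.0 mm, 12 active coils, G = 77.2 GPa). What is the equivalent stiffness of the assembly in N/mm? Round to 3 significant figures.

1.03 N/mm

k_A = Gd⁴/(8D³N_a) = (75.7×10³)(5.9⁴)/(8·46.0³·21) = 5.6095 N/mm
k_B = Gd⁴/(8D³N_a) = (77.2×10³)(3.4⁴)/(8·44.0³·12) = 1.2615 N/mm
Series: 1/k_eq = 1/5.6095 + 1/1.2615 = 0.97095; k_eq = 1.0299 N/mm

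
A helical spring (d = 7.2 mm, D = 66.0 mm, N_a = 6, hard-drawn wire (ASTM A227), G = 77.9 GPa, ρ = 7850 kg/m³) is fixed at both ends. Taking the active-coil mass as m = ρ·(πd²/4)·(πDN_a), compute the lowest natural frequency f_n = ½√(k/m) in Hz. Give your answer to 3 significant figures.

k = Gd⁴/(8D³N_a) = (77.9×10³)(7.2⁴)/(8·66.0³·6) = 15.17 N/mm = 15170 N/m
Wire length L = πDN_a = π·66.0·6 = 1244.1 mm
m = ρ·(πd²/4)·L = 7850 × 40.715×10⁻⁶ m² × 1.2441 m = 0.39762 kg
f_n = ½√(k/m) = 0.5·√(15170/0.39762) = 0.5·√(38153) = 97.664 Hz

97.7 Hz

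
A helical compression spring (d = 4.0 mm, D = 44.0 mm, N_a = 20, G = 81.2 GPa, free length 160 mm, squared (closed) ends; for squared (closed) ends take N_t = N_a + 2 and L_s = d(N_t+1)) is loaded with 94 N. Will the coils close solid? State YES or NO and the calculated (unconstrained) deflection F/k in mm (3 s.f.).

k = Gd⁴/(8D³N_a) = (81.2×10³)(4.0⁴)/(8·44.0³·20) = 1.5252 N/mm
N_t = 22; L_s = 4.0·23 = 92 mm; δ_solid = L₀ − L_s = 160 − 92 = 68 mm
δ = F/k = 94/1.5252 = 61.633 mm
δ < δ_solid → spring does not go solid

NO, δ = 61.6 mm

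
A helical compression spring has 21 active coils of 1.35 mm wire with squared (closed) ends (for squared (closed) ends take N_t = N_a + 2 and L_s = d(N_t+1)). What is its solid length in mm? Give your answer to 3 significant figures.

32.4 mm

squared (closed) ends: N_t = N_a + 2 = 21 + 2 = 23
L_s = d·(N_t+1) = 1.35 × 24 = 32.4 mm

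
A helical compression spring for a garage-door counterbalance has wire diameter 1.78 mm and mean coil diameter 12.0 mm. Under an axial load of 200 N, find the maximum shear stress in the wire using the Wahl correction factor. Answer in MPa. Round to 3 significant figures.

1320 MPa

Spring index C = D/d = 12.0/1.78 = 6.7416
K_W = (4C−1)/(4C−4) + 0.615/C = 25.966/22.966 + 0.0912 = 1.2219
τ₀ = 8FD/(πd³) = 8·200·12.0/(π·1.78³) = 19200/17.718 = 1083.7 MPa
τ_max = K·τ₀ = 1.2219 × 1083.7 = 1324.1 MPa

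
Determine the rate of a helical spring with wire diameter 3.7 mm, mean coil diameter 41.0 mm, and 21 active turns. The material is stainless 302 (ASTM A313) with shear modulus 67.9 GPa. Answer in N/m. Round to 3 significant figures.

1100 N/m

k = Gd⁴/(8D³N_a) = (67.9×10³ × 3.7⁴) / (8 × 41.0³ × 21)
  = 1.27256e+07 / 1.15787e+07 = 1.099 N/mm = 1099 N/m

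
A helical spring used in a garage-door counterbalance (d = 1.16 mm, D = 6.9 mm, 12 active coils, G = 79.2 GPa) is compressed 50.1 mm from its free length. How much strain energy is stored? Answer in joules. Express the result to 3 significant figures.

5.71 J

k = Gd⁴/(8D³N_a) = (79.2×10³)(1.16⁴)/(8·6.9³·12) = 4.5471 N/mm
U = ½kδ² = 0.5 × 4.5471 × 50.1² = 5706.7 N·mm = 5.7067 J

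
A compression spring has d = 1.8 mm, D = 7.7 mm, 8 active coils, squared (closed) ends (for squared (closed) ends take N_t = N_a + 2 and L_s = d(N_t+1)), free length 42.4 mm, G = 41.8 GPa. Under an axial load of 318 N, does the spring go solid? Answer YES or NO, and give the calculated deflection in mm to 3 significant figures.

NO, δ = 21.2 mm

k = Gd⁴/(8D³N_a) = (41.8×10³)(1.8⁴)/(8·7.7³·8) = 15.018 N/mm
N_t = 10; L_s = 1.8·11 = 19.8 mm; δ_solid = L₀ − L_s = 42.4 − 19.8 = 22.6 mm
δ = F/k = 318/15.018 = 21.174 mm
δ < δ_solid → spring does not go solid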